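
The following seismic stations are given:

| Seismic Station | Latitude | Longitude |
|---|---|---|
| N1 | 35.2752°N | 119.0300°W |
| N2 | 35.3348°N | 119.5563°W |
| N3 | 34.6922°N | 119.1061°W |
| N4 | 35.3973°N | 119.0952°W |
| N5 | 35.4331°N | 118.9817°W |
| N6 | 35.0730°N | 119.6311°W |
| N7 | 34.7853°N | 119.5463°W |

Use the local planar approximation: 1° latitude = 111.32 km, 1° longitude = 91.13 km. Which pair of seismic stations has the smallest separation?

Pairwise distances:
N4–N5: √((0.0358·111.32)² + (0.1135·91.13)²) = √(15.882265 + 106.982924) = 11.0845 km
N1–N4: √((0.1221·111.32)² + (-0.0652·91.13)²) = √(184.747140 + 35.303514) = 14.8341 km
N1–N5: √((0.1579·111.32)² + (0.0483·91.13)²) = √(308.965975 + 19.373898) = 18.1202 km
N2–N6: √((-0.2618·111.32)² + (-0.0748·91.13)²) = √(849.348022 + 46.464999) = 29.9301 km
N6–N7: √((-0.2877·111.32)² + (0.0848·91.13)²) = √(1025.713612 + 59.719264) = 32.9459 km
N3–N7: √((0.0931·111.32)² + (-0.4402·91.13)²) = √(107.410257 + 1609.247403) = 41.4326 km
N2–N4: √((0.0625·111.32)² + (0.4611·91.13)²) = √(48.406806 + 1765.684014) = 42.5921 km
N1–N2: √((0.0596·111.32)² + (-0.5263·91.13)²) = √(44.018873 + 2300.326489) = 48.4184 km
N2–N5: √((0.0983·111.32)² + (0.5746·91.13)²) = √(119.743909 + 2741.914977) = 53.4945 km
N1–N6: √((-0.2022·111.32)² + (-0.6011·91.13)²) = √(506.650759 + 3000.655906) = 59.2225 km
N4–N6: √((-0.3243·111.32)² + (-0.5359·91.13)²) = √(1303.287688 + 2385.010276) = 60.7314 km
N2–N7: √((-0.5495·111.32)² + (0.0100·91.13)²) = √(3741.810496 + 0.830468) = 61.1771 km
N3–N6: √((0.3808·111.32)² + (-0.5250·91.13)²) = √(1796.967716 + 2288.976571) = 63.9214 km
N1–N3: √((-0.5830·111.32)² + (-0.0761·91.13)²) = √(4211.952888 + 48.094128) = 65.2690 km
N5–N6: √((-0.3601·111.32)² + (-0.6494·91.13)²) = √(1606.914013 + 3502.251332) = 71.4784 km
N1–N7: √((-0.4899·111.32)² + (-0.5163·91.13)²) = √(2974.139084 + 2213.741928) = 72.0269 km
N3–N4: √((0.7051·111.32)² + (0.0109·91.13)²) = √(6160.951992 + 0.986679) = 78.4980 km
N4–N7: √((-0.6120·111.32)² + (-0.4511·91.13)²) = √(4641.402583 + 1689.928751) = 79.5697 km
N2–N3: √((-0.6426·111.32)² + (0.4502·91.13)²) = √(5117.146348 + 1683.192246) = 82.4642 km
N3–N5: √((0.7409·111.32)² + (0.1244·91.13)²) = √(6802.453550 + 128.517865) = 83.2525 km
N5–N7: √((-0.6478·111.32)² + (-0.5646·91.13)²) = √(5200.298615 + 2647.308098) = 88.5867 km
Closest pair: N4–N5 at 11.0845 km.

N4 and N5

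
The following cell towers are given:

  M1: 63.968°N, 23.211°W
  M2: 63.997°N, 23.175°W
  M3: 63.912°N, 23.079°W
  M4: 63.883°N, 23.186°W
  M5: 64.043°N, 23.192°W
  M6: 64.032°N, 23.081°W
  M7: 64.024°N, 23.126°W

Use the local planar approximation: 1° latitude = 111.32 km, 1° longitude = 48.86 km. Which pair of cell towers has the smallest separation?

Pairwise distances:
M1–M2: 3.676 km
M1–M3: 8.970 km
M1–M4: 9.541 km
M1–M5: 8.400 km
M1–M6: 9.545 km
M1–M7: 7.491 km
M2–M3: 10.561 km
M2–M4: 12.702 km
M2–M5: 5.188 km
M2–M6: 6.023 km
M2–M7: 3.843 km
M3–M4: 6.144 km
M3–M5: 15.593 km
M3–M6: 13.359 km
M3–M7: 12.678 km
M4–M5: 17.814 km
M4–M6: 17.362 km
M4–M7: 15.968 km
M5–M6: 5.560 km
M5–M7: 3.857 km
M6–M7: 2.372 km
Closest pair: M6–M7 at 2.372 km.

M6 and M7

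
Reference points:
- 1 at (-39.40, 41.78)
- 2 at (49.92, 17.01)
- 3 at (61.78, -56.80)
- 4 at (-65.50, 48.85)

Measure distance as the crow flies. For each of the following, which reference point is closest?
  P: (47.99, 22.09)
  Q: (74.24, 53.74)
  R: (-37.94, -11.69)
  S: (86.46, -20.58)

P at (47.99, 22.09):
  1: 89.58
  2: 5.43
  3: 80.09
  4: 116.60
  → nearest: 2 (5.43)
Q at (74.24, 53.74):
  1: 114.27
  2: 44.05
  3: 111.24
  4: 139.83
  → nearest: 2 (44.05)
R at (-37.94, -11.69):
  1: 53.49
  2: 92.43
  3: 109.45
  4: 66.52
  → nearest: 1 (53.49)
S at (86.46, -20.58):
  1: 140.46
  2: 52.42
  3: 43.83
  4: 167.07
  → nearest: 3 (43.83)

P→2; Q→2; R→1; S→3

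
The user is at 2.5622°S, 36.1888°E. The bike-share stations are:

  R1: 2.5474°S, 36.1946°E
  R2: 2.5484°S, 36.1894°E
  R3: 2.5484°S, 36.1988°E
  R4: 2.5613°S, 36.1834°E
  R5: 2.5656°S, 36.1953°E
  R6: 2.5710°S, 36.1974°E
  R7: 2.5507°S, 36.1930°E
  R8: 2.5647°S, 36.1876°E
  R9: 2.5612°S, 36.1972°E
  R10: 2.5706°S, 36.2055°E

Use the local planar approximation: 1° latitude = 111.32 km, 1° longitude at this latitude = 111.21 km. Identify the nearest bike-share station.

R8

Distances from 2.5622°S, 36.1888°E:
R1: 1.7693 km
R2: 1.5377 km
R3: 1.8965 km
R4: 0.6088 km
R5: 0.8160 km
R6: 1.3691 km
R7: 1.3627 km
R8: 0.3086 km
R9: 0.9408 km
R10: 2.0793 km
Minimum: R8 at 0.3086 km.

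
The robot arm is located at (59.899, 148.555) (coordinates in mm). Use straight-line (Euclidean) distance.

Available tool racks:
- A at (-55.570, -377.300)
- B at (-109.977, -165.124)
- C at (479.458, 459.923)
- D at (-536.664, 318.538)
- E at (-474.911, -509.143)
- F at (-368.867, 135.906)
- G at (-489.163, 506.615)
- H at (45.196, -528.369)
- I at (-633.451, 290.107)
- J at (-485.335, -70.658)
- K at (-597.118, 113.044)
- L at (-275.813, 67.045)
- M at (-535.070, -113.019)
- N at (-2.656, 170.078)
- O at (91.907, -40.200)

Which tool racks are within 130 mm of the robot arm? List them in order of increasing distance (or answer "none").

Distances from (59.899, 148.555):
A: 538.383 mm
B: 356.725 mm
C: 522.475 mm
D: 620.308 mm
E: 847.696 mm
F: 428.953 mm
G: 655.497 mm
H: 677.084 mm
I: 707.652 mm
J: 587.652 mm
K: 657.976 mm
L: 345.466 mm
M: 649.930 mm
N: 66.154 mm
O: 191.450 mm
Threshold 130 mm: N (66.154 mm) is within range.

N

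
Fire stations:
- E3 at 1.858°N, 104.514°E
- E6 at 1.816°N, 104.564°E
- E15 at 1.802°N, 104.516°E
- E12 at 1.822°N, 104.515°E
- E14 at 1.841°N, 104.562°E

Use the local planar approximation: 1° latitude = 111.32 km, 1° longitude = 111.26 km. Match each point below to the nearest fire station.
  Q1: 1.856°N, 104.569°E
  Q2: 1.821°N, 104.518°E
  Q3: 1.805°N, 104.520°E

Q1→E14; Q2→E12; Q3→E15

Q1 at 1.856°N, 104.569°E:
  E3: 6.123 km
  E6: 4.487 km
  E15: 8.421 km
  E12: 7.101 km
  E14: 1.842 km
  → nearest: E14 (1.842 km)
Q2 at 1.821°N, 104.518°E:
  E3: 4.143 km
  E6: 5.148 km
  E15: 2.127 km
  E12: 0.352 km
  E14: 5.378 km
  → nearest: E12 (0.352 km)
Q3 at 1.805°N, 104.520°E:
  E3: 5.938 km
  E6: 5.046 km
  E15: 0.556 km
  E12: 1.973 km
  E14: 6.156 km
  → nearest: E15 (0.556 km)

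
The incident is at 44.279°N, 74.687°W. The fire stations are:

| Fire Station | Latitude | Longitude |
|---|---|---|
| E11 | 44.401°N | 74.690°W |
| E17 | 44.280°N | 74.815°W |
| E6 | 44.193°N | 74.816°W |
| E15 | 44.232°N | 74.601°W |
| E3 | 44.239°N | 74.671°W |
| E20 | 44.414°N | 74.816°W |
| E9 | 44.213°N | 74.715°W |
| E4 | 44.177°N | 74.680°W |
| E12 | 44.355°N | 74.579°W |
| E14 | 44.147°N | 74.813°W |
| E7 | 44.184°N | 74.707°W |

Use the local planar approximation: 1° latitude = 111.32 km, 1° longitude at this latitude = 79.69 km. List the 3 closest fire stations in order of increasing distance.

E3, E9, E15

Distances from 44.279°N, 74.687°W:
E11: √((0.122·111.32)² + (-0.003·79.69)²) = √(184.44465 + 0.05715) = 13.583 km
E17: √((0.001·111.32)² + (-0.128·79.69)²) = √(0.01239 + 104.04653) = 10.201 km
E6: √((-0.086·111.32)² + (-0.129·79.69)²) = √(91.65229 + 105.67861) = 14.047 km
E15: √((-0.047·111.32)² + (0.086·79.69)²) = √(27.37424 + 46.96827) = 8.622 km
E3: √((-0.040·111.32)² + (0.016·79.69)²) = √(19.82743 + 1.62573) = 4.632 km
E20: √((0.135·111.32)² + (-0.129·79.69)²) = √(225.84680 + 105.67861) = 18.208 km
E9: √((-0.066·111.32)² + (-0.028·79.69)²) = √(53.98017 + 4.97879) = 7.678 km
E4: √((-0.102·111.32)² + (0.007·79.69)²) = √(128.92785 + 0.31117) = 11.368 km
E12: √((0.076·111.32)² + (0.108·79.69)²) = √(71.57701 + 74.07219) = 12.069 km
E14: √((-0.132·111.32)² + (-0.126·79.69)²) = √(215.92069 + 100.82048) = 17.797 km
E7: √((-0.095·111.32)² + (-0.020·79.69)²) = √(111.83909 + 2.54020) = 10.695 km
Sorted: E3 (4.632 km) < E9 (7.678 km) < E15 (8.622 km) < E17 (10.201 km) < E7 (10.695 km) < …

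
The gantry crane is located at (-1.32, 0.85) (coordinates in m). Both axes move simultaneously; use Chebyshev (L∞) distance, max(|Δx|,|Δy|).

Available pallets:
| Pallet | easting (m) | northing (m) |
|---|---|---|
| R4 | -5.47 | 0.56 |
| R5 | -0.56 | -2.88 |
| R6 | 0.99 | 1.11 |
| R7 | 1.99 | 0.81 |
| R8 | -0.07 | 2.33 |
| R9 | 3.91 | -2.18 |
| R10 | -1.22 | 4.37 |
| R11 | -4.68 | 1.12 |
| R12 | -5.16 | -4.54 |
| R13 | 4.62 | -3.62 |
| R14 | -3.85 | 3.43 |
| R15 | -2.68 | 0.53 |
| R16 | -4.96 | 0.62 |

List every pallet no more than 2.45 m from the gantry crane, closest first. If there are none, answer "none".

R15, R8, R6

Distances from (-1.32, 0.85):
R4: max(|-4.15|, |-0.29|) = 4.15 m
R5: max(|0.76|, |-3.73|) = 3.73 m
R6: max(|2.31|, |0.26|) = 2.31 m
R7: max(|3.31|, |-0.04|) = 3.31 m
R8: max(|1.25|, |1.48|) = 1.48 m
R9: max(|5.23|, |-3.03|) = 5.23 m
R10: max(|0.10|, |3.52|) = 3.52 m
R11: max(|-3.36|, |0.27|) = 3.36 m
R12: max(|-3.84|, |-5.39|) = 5.39 m
R13: max(|5.94|, |-4.47|) = 5.94 m
R14: max(|-2.53|, |2.58|) = 2.58 m
R15: max(|-1.36|, |-0.32|) = 1.36 m
R16: max(|-3.64|, |-0.23|) = 3.64 m
Threshold 2.45 m: R15 (1.36 m), R8 (1.48 m), R6 (2.31 m) are within range.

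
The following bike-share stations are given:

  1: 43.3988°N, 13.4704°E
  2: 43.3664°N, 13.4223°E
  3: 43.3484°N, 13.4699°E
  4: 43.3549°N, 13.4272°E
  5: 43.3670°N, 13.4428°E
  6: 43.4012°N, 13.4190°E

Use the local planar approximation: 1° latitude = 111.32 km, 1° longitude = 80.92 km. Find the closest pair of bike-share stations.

Pairwise distances:
1–2: √((-0.0324·111.32)² + (-0.0481·80.92)²) = √(13.008775 + 15.149626) = 5.3064 km
1–3: √((-0.0504·111.32)² + (-0.0005·80.92)²) = √(31.478024 + 0.001637) = 5.6107 km
1–4: √((-0.0439·111.32)² + (-0.0432·80.92)²) = √(23.882261 + 12.220226) = 6.0085 km
1–5: √((-0.0318·111.32)² + (-0.0276·80.92)²) = √(12.531430 + 4.988040) = 4.1856 km
1–6: √((0.0024·111.32)² + (-0.0514·80.92)²) = √(0.071379 + 17.299677) = 4.1679 km
2–3: √((-0.0180·111.32)² + (0.0476·80.92)²) = √(4.015054 + 14.836302) = 4.3418 km
2–4: √((-0.0115·111.32)² + (0.0049·80.92)²) = √(1.638861 + 0.157219) = 1.3402 km
2–5: √((0.0006·111.32)² + (0.0205·80.92)²) = √(0.004461 + 2.751816) = 1.6602 km
2–6: √((0.0348·111.32)² + (-0.0033·80.92)²) = √(15.007380 + 0.071308) = 3.8831 km
3–4: √((0.0065·111.32)² + (-0.0427·80.92)²) = √(0.523568 + 11.938988) = 3.5302 km
3–5: √((0.0186·111.32)² + (-0.0271·80.92)²) = √(4.287186 + 4.808951) = 3.0160 km
3–6: √((0.0528·111.32)² + (-0.0509·80.92)²) = √(34.547310 + 16.964744) = 7.1772 km
4–5: √((0.0121·111.32)² + (0.0156·80.92)²) = √(1.814334 + 1.593533) = 1.8460 km
4–6: √((0.0463·111.32)² + (-0.0082·80.92)²) = √(26.564912 + 0.440291) = 5.1967 km
5–6: √((0.0342·111.32)² + (-0.0238·80.92)²) = √(14.494345 + 3.709075) = 4.2665 km
Closest pair: 2–4 at 1.3402 km.

2 and 4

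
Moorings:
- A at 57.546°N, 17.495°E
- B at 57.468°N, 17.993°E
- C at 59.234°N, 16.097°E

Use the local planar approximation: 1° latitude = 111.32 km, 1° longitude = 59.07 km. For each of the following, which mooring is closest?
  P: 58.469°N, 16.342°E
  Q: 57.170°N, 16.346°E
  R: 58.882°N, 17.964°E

P at 58.469°N, 16.342°E:
  A: 123.272 km
  B: 148.081 km
  C: 86.381 km
  → nearest: C (86.381 km)
Q at 57.170°N, 16.346°E:
  A: 79.740 km
  B: 102.789 km
  C: 230.235 km
  → nearest: A (79.740 km)
R at 58.882°N, 17.964°E:
  A: 151.282 km
  B: 157.416 km
  C: 117.038 km
  → nearest: C (117.038 km)

P→C; Q→A; R→C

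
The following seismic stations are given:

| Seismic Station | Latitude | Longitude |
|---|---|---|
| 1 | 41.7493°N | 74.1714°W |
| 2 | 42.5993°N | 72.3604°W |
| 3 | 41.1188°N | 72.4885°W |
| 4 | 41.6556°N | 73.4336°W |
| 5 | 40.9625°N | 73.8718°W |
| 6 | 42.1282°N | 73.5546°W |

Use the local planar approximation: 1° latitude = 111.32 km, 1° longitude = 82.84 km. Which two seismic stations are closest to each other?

4 and 6

Pairwise distances:
4–6: 53.5562 km
1–4: 62.0030 km
1–6: 66.2560 km
4–5: 85.2687 km
1–5: 91.0351 km
3–4: 98.4911 km
2–6: 111.9683 km
3–5: 115.9060 km
5–6: 132.3995 km
2–4: 137.6226 km
3–6: 142.9191 km
1–3: 156.0827 km
2–3: 165.1505 km
1–2: 177.3705 km
2–5: 221.0794 km
Closest pair: 4–6 at 53.5562 km.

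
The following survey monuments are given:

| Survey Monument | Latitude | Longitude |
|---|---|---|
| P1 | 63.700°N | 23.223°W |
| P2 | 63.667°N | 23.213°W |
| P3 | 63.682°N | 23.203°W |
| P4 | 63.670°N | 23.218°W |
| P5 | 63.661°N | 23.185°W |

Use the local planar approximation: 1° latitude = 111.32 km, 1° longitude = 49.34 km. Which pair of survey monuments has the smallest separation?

P2 and P4

Pairwise distances:
P1–P2: 3.707 km
P1–P3: 2.234 km
P1–P4: 3.349 km
P1–P5: 4.729 km
P2–P3: 1.741 km
P2–P4: 0.415 km
P2–P5: 1.535 km
P3–P4: 1.527 km
P3–P5: 2.501 km
P4–P5: 1.912 km
Closest pair: P2–P4 at 0.415 km.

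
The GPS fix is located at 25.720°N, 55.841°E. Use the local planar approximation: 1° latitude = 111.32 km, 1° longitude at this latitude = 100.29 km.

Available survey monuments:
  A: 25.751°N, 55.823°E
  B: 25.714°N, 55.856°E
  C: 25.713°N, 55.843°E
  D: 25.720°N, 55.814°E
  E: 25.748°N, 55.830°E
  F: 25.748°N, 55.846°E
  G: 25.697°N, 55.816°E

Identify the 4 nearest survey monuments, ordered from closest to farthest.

Distances from 25.720°N, 55.841°E:
A: √((0.031·111.32)² + (-0.018·100.29)²) = √(11.90885 + 3.25882) = 3.895 km
B: √((-0.006·111.32)² + (0.015·100.29)²) = √(0.44612 + 2.26307) = 1.646 km
C: √((-0.007·111.32)² + (0.002·100.29)²) = √(0.60721 + 0.04023) = 0.805 km
D: √((0.000·111.32)² + (-0.027·100.29)²) = √(0.00000 + 7.33234) = 2.708 km
E: √((0.028·111.32)² + (-0.011·100.29)²) = √(9.71544 + 1.21703) = 3.306 km
F: √((0.028·111.32)² + (0.005·100.29)²) = √(9.71544 + 0.25145) = 3.157 km
G: √((-0.023·111.32)² + (-0.025·100.29)²) = √(6.55544 + 6.28630) = 3.584 km
Sorted: C (0.805 km) < B (1.646 km) < D (2.708 km) < F (3.157 km) < E (3.306 km) < G (3.584 km) < …

C, B, D, F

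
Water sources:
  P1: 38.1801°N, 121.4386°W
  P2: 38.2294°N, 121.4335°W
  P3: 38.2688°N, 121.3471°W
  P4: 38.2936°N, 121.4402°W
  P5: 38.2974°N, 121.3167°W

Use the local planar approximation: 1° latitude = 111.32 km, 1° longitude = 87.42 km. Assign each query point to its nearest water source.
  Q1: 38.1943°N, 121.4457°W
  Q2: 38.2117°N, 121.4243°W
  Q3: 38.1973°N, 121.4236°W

Q1→P1; Q2→P2; Q3→P1

Q1 at 38.1943°N, 121.4457°W:
  P1: 1.6982 km
  P2: 4.0503 km
  P3: 11.9615 km
  P4: 11.0645 km
  P5: 16.0903 km
  → nearest: P1 (1.6982 km)
Q2 at 38.2117°N, 121.4243°W:
  P1: 3.7332 km
  P2: 2.1282 km
  P3: 9.2709 km
  P4: 9.2225 km
  P5: 13.3975 km
  → nearest: P2 (2.1282 km)
Q3 at 38.1973°N, 121.4236°W:
  P1: 2.3207 km
  P2: 3.6767 km
  P3: 10.3960 km
  P4: 10.8179 km
  P5: 14.5431 km
  → nearest: P1 (2.3207 km)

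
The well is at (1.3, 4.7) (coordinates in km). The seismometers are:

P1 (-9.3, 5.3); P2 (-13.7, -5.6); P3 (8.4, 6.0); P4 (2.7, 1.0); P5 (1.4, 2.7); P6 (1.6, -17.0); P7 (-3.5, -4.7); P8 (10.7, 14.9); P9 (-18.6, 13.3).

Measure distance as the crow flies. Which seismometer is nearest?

P5

Distances from (1.3, 4.7):
P1: 10.62 km
P2: 18.20 km
P3: 7.22 km
P4: 3.96 km
P5: 2.00 km
P6: 21.70 km
P7: 10.55 km
P8: 13.87 km
P9: 21.68 km
Minimum: P5 at 2.00 km.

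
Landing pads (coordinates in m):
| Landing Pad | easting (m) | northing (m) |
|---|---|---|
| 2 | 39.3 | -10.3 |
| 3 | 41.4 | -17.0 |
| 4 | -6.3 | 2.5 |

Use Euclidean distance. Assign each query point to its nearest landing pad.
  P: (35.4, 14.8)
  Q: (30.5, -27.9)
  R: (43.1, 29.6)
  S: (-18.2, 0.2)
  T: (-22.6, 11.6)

P→2; Q→3; R→2; S→4; T→4

P at (35.4, 14.8):
  2: 25.4 m
  3: 32.4 m
  4: 43.5 m
  → nearest: 2 (25.4 m)
Q at (30.5, -27.9):
  2: 19.7 m
  3: 15.4 m
  4: 47.7 m
  → nearest: 3 (15.4 m)
R at (43.1, 29.6):
  2: 40.1 m
  3: 46.6 m
  4: 56.3 m
  → nearest: 2 (40.1 m)
S at (-18.2, 0.2):
  2: 58.5 m
  3: 62.0 m
  4: 12.1 m
  → nearest: 4 (12.1 m)
T at (-22.6, 11.6):
  2: 65.7 m
  3: 70.1 m
  4: 18.7 m
  → nearest: 4 (18.7 m)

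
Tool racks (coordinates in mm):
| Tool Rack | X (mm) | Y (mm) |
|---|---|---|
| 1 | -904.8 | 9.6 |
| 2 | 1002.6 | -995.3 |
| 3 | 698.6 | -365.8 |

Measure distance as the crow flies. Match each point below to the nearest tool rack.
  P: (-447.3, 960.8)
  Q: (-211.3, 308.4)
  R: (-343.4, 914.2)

P→1; Q→1; R→1

P at (-447.3, 960.8):
  1: 1055.5 mm
  2: 2434.9 mm
  3: 1753.0 mm
  → nearest: 1 (1055.5 mm)
Q at (-211.3, 308.4):
  1: 755.1 mm
  2: 1781.3 mm
  3: 1132.5 mm
  → nearest: 1 (755.1 mm)
R at (-343.4, 914.2):
  1: 1064.6 mm
  2: 2336.2 mm
  3: 1650.5 mm
  → nearest: 1 (1064.6 mm)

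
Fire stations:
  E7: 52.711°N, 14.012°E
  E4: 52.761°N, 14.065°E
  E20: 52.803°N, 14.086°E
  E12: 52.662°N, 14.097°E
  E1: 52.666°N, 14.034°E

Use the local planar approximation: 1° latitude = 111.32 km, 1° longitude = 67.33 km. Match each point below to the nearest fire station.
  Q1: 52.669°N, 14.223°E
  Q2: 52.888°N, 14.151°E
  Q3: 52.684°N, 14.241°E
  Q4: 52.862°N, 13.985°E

Q1 at 52.669°N, 14.223°E:
  E7: 14.956 km
  E4: 14.767 km
  E20: 17.539 km
  E12: 8.519 km
  E1: 12.730 km
  → nearest: E12 (8.519 km)
Q2 at 52.888°N, 14.151°E:
  E7: 21.813 km
  E4: 15.277 km
  E20: 10.425 km
  E12: 25.420 km
  E1: 25.938 km
  → nearest: E20 (10.425 km)
Q3 at 52.684°N, 14.241°E:
  E7: 15.709 km
  E4: 14.625 km
  E20: 16.864 km
  E12: 10.000 km
  E1: 14.081 km
  → nearest: E12 (10.000 km)
Q4 at 52.862°N, 13.985°E:
  E7: 16.907 km
  E4: 12.467 km
  E20: 9.454 km
  E12: 23.506 km
  E1: 22.067 km
  → nearest: E20 (9.454 km)

Q1→E12; Q2→E20; Q3→E12; Q4→E20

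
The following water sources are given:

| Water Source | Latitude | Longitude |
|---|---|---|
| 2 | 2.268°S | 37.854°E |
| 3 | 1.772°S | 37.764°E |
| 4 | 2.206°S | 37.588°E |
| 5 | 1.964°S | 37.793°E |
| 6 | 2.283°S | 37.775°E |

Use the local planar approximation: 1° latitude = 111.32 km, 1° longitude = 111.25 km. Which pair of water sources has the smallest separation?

2 and 6

Pairwise distances:
2–6: √((-0.015·111.32)² + (-0.079·111.25)²) = √(2.78823 + 77.24213) = 8.946 km
3–5: √((-0.192·111.32)² + (0.029·111.25)²) = √(456.82394 + 10.40869) = 21.616 km
4–6: √((-0.077·111.32)² + (0.187·111.25)²) = √(73.47301 + 432.79601) = 22.500 km
2–4: √((0.062·111.32)² + (-0.266·111.25)²) = √(47.63540 + 875.71606) = 30.387 km
2–5: √((0.304·111.32)² + (-0.061·111.25)²) = √(1145.23223 + 46.05319) = 34.515 km
4–5: √((0.242·111.32)² + (0.205·111.25)²) = √(725.73343 + 520.12504) = 35.297 km
5–6: √((-0.319·111.32)² + (-0.018·111.25)²) = √(1261.03680 + 4.01001) = 35.567 km
3–4: √((-0.434·111.32)² + (-0.176·111.25)²) = √(2334.13437 + 383.37640) = 52.130 km
2–3: √((0.496·111.32)² + (-0.090·111.25)²) = √(3048.66530 + 100.25016) = 56.115 km
3–6: √((-0.511·111.32)² + (0.011·111.25)²) = √(3235.84862 + 1.49756) = 56.898 km
Closest pair: 2–6 at 8.946 km.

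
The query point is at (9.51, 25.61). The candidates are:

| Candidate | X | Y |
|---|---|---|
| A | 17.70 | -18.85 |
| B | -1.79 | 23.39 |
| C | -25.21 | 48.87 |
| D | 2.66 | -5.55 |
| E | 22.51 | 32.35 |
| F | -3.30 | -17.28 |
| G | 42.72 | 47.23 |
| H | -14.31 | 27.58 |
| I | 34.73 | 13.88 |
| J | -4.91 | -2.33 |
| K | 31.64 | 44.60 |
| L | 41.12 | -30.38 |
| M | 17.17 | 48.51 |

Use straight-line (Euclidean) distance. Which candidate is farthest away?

Distances from (9.51, 25.61):
A: 45.21
B: 11.52
C: 41.79
D: 31.90
E: 14.64
F: 44.76
G: 39.63
H: 23.90
I: 27.81
J: 31.44
K: 29.16
L: 64.30
M: 24.15
Maximum: L at 64.30.

L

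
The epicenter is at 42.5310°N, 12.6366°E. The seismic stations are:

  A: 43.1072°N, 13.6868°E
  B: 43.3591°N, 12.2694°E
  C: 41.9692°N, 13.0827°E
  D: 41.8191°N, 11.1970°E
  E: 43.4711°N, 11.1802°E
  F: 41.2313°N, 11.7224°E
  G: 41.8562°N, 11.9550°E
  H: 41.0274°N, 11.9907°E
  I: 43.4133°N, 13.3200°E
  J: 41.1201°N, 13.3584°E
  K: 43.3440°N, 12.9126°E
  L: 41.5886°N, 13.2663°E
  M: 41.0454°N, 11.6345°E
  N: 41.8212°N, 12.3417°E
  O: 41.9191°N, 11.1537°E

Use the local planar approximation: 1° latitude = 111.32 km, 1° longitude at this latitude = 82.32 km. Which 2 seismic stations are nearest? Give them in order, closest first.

C, N

Distances from 42.5310°N, 12.6366°E:
A: 107.6490 km
B: 97.0136 km
C: 72.5243 km
D: 142.5639 km
E: 159.1410 km
F: 163.0848 km
G: 93.7608 km
H: 175.6229 km
I: 113.1884 km
J: 167.9251 km
K: 93.3115 km
L: 117.0160 km
M: 184.8097 km
N: 82.6601 km
O: 139.7911 km
Sorted: C (72.5243 km) < N (82.6601 km) < K (93.3115 km) < G (93.7608 km) < …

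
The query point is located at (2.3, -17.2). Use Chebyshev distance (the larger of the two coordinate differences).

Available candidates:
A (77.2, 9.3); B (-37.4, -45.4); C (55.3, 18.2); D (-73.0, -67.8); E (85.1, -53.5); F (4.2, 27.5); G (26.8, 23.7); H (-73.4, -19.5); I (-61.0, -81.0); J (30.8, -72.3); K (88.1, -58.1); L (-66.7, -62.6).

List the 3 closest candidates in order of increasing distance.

B, G, F

Distances from (2.3, -17.2):
A: max(|74.9|, |26.5|) = 74.9
B: max(|-39.7|, |-28.2|) = 39.7
C: max(|53.0|, |35.4|) = 53.0
D: max(|-75.3|, |-50.6|) = 75.3
E: max(|82.8|, |-36.3|) = 82.8
F: max(|1.9|, |44.7|) = 44.7
G: max(|24.5|, |40.9|) = 40.9
H: max(|-75.7|, |-2.3|) = 75.7
I: max(|-63.3|, |-63.8|) = 63.8
J: max(|28.5|, |-55.1|) = 55.1
K: max(|85.8|, |-40.9|) = 85.8
L: max(|-69.0|, |-45.4|) = 69.0
Sorted: B (39.7) < G (40.9) < F (44.7) < C (53.0) < J (55.1) < …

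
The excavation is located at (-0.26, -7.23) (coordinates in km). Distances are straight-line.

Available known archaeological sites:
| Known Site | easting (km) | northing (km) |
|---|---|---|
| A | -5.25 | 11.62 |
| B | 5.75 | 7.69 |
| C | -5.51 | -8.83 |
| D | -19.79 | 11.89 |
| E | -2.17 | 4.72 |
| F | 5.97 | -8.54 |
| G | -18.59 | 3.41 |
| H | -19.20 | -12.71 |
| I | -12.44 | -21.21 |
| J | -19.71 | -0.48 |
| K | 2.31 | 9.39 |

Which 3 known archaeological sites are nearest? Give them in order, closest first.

C, F, E

Distances from (-0.26, -7.23):
A: √((-4.99)² + (18.85)²) = √(24.9001 + 355.3225) = 19.50 km
B: √((6.01)² + (14.92)²) = √(36.1201 + 222.6064) = 16.08 km
C: √((-5.25)² + (-1.60)²) = √(27.5625 + 2.5600) = 5.49 km
D: √((-19.53)² + (19.12)²) = √(381.4209 + 365.5744) = 27.33 km
E: √((-1.91)² + (11.95)²) = √(3.6481 + 142.8025) = 12.10 km
F: √((6.23)² + (-1.31)²) = √(38.8129 + 1.7161) = 6.37 km
G: √((-18.33)² + (10.64)²) = √(335.9889 + 113.2096) = 21.19 km
H: √((-18.94)² + (-5.48)²) = √(358.7236 + 30.0304) = 19.72 km
I: √((-12.18)² + (-13.98)²) = √(148.3524 + 195.4404) = 18.54 km
J: √((-19.45)² + (6.75)²) = √(378.3025 + 45.5625) = 20.59 km
K: √((2.57)² + (16.62)²) = √(6.6049 + 276.2244) = 16.82 km
Sorted: C (5.49 km) < F (6.37 km) < E (12.10 km) < B (16.08 km) < K (16.82 km) < …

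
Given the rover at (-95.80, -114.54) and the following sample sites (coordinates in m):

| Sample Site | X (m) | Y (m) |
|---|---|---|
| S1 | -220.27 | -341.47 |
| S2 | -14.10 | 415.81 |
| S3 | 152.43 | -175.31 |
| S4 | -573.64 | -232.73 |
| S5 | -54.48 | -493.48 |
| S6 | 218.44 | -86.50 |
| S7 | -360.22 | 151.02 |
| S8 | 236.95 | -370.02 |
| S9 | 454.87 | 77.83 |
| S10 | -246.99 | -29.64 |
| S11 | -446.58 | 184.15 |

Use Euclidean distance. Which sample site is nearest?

Distances from (-95.80, -114.54):
S1: √((-124.47)² + (-226.93)²) = √(15492.7809 + 51497.2249) = 258.82 m
S2: √((81.70)² + (530.35)²) = √(6674.8900 + 281271.1225) = 536.61 m
S3: √((248.23)² + (-60.77)²) = √(61618.1329 + 3692.9929) = 255.56 m
S4: √((-477.84)² + (-118.19)²) = √(228331.0656 + 13968.8761) = 492.24 m
S5: √((41.32)² + (-378.94)²) = √(1707.3424 + 143595.5236) = 381.19 m
S6: √((314.24)² + (28.04)²) = √(98746.7776 + 786.2416) = 315.49 m
S7: √((-264.42)² + (265.56)²) = √(69917.9364 + 70522.1136) = 374.75 m
S8: √((332.75)² + (-255.48)²) = √(110722.5625 + 65270.0304) = 419.51 m
S9: √((550.67)² + (192.37)²) = √(303237.4489 + 37006.2169) = 583.30 m
S10: √((-151.19)² + (84.90)²) = √(22858.4161 + 7208.0100) = 173.40 m
S11: √((-350.78)² + (298.69)²) = √(123046.6084 + 89215.7161) = 460.72 m
Minimum: S10 at 173.40 m.

S10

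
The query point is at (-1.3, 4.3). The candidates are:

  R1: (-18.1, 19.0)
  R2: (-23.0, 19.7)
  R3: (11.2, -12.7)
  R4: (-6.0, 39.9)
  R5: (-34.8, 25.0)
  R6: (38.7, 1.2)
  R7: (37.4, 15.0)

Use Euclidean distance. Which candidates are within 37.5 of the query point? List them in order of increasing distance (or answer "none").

R3, R1, R2, R4

Distances from (-1.3, 4.3):
R1: 22.3
R2: 26.6
R3: 21.1
R4: 35.9
R5: 39.4
R6: 40.1
R7: 40.2
Threshold 37.5: R3 (21.1), R1 (22.3), R2 (26.6), R4 (35.9) are within range.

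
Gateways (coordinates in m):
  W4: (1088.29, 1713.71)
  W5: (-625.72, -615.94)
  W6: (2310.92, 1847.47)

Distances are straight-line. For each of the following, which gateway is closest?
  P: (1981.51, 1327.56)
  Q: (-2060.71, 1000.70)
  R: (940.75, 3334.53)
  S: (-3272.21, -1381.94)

P at (1981.51, 1327.56):
  W4: 973.12 m
  W5: 3251.90 m
  W6: 615.48 m
  → nearest: W6 (615.48 m)
Q at (-2060.71, 1000.70):
  W4: 3228.71 m
  W5: 2161.65 m
  W6: 4452.88 m
  → nearest: W5 (2161.65 m)
R at (940.75, 3334.53):
  W4: 1627.52 m
  W5: 4249.71 m
  W6: 2022.06 m
  → nearest: W4 (1627.52 m)
S at (-3272.21, -1381.94):
  W4: 5347.62 m
  W5: 2755.12 m
  W6: 6449.84 m
  → nearest: W5 (2755.12 m)

P→W6; Q→W5; R→W4; S→W5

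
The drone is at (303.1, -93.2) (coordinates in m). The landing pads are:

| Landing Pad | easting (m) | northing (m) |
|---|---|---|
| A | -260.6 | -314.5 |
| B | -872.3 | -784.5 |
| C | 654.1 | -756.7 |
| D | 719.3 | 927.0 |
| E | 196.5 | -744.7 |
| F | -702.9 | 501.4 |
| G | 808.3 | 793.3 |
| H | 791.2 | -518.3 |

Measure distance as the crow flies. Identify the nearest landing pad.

A

Distances from (303.1, -93.2):
A: √((-563.7)² + (-221.3)²) = √(317757.690 + 48973.690) = 605.6 m
B: √((-1175.4)² + (-691.3)²) = √(1381565.160 + 477895.690) = 1363.6 m
C: √((351.0)² + (-663.5)²) = √(123201.000 + 440232.250) = 750.6 m
D: √((416.2)² + (1020.2)²) = √(173222.440 + 1040808.040) = 1101.8 m
E: √((-106.6)² + (-651.5)²) = √(11363.560 + 424452.250) = 660.2 m
F: √((-1006.0)² + (594.6)²) = √(1012036.000 + 353549.160) = 1168.6 m
G: √((505.2)² + (886.5)²) = √(255227.040 + 785882.250) = 1020.3 m
H: √((488.1)² + (-425.1)²) = √(238241.610 + 180710.010) = 647.3 m
Minimum: A at 605.6 m.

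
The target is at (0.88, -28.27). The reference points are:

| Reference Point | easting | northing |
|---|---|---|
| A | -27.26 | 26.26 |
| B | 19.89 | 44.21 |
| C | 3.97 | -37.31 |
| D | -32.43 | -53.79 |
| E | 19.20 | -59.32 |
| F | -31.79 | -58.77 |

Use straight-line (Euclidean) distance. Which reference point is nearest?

C

Distances from (0.88, -28.27):
A: 61.36
B: 74.93
C: 9.55
D: 41.96
E: 36.05
F: 44.69
Minimum: C at 9.55.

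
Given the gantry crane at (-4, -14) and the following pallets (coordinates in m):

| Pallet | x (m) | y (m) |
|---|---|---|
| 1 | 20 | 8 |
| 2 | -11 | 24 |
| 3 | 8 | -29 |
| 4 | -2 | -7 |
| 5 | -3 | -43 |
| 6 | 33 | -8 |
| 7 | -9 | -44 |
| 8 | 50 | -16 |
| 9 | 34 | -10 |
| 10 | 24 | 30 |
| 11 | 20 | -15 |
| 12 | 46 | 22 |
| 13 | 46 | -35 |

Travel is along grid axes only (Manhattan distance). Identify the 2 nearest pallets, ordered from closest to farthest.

4, 11

Distances from (-4, -14):
1: 46 m
2: 45 m
3: 27 m
4: 9 m
5: 30 m
6: 43 m
7: 35 m
8: 56 m
9: 42 m
10: 72 m
11: 25 m
12: 86 m
13: 71 m
Sorted: 4 (9 m) < 11 (25 m) < 3 (27 m) < 5 (30 m) < …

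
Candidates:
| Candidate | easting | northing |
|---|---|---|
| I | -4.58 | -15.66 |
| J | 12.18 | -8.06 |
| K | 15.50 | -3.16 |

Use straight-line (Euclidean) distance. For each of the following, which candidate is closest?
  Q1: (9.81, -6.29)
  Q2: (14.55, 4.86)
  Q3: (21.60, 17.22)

Q1 at (9.81, -6.29):
  I: 17.17
  J: 2.96
  K: 6.49
  → nearest: J (2.96)
Q2 at (14.55, 4.86):
  I: 28.05
  J: 13.14
  K: 8.08
  → nearest: K (8.08)
Q3 at (21.60, 17.22):
  I: 42.03
  J: 26.98
  K: 21.27
  → nearest: K (21.27)

Q1→J; Q2→K; Q3→K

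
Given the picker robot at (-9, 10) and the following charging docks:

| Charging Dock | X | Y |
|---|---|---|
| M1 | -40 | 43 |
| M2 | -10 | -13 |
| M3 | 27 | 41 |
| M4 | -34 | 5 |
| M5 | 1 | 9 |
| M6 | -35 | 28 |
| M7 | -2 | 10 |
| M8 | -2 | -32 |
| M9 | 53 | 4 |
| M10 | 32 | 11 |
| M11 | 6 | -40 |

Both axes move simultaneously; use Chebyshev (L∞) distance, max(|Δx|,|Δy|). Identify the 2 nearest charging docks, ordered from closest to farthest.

Distances from (-9, 10):
M1: max(|-31|, |33|) = 33
M2: max(|-1|, |-23|) = 23
M3: max(|36|, |31|) = 36
M4: max(|-25|, |-5|) = 25
M5: max(|10|, |-1|) = 10
M6: max(|-26|, |18|) = 26
M7: max(|7|, |0|) = 7
M8: max(|7|, |-42|) = 42
M9: max(|62|, |-6|) = 62
M10: max(|41|, |1|) = 41
M11: max(|15|, |-50|) = 50
Sorted: M7 (7) < M5 (10) < M2 (23) < M4 (25) < …

M7, M5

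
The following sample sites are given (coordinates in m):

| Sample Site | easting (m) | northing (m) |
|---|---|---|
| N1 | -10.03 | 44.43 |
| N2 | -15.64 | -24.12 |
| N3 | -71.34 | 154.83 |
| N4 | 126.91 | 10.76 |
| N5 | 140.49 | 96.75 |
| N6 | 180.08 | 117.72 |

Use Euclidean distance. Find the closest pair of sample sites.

Pairwise distances:
N5–N6: 44.80 m
N1–N2: 68.78 m
N4–N5: 87.06 m
N4–N6: 119.45 m
N1–N3: 126.28 m
N1–N4: 141.02 m
N2–N4: 146.76 m
N1–N5: 159.35 m
N2–N3: 187.42 m
N2–N5: 197.45 m
N1–N6: 203.75 m
N3–N5: 219.65 m
N2–N6: 241.71 m
N3–N4: 245.07 m
N3–N6: 254.14 m
Closest pair: N5–N6 at 44.80 m.

N5 and N6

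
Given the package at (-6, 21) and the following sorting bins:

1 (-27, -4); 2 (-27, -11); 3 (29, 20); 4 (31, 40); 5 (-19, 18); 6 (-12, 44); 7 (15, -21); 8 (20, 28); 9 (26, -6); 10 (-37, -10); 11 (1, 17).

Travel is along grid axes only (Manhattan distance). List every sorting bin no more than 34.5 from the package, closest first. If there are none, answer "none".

Distances from (-6, 21):
1: |-21| + |-25| = 21 + 25 = 46
2: |-21| + |-32| = 21 + 32 = 53
3: |35| + |-1| = 35 + 1 = 36
4: |37| + |19| = 37 + 19 = 56
5: |-13| + |-3| = 13 + 3 = 16
6: |-6| + |23| = 6 + 23 = 29
7: |21| + |-42| = 21 + 42 = 63
8: |26| + |7| = 26 + 7 = 33
9: |32| + |-27| = 32 + 27 = 59
10: |-31| + |-31| = 31 + 31 = 62
11: |7| + |-4| = 7 + 4 = 11
Threshold 34.5: 11 (11), 5 (16), 6 (29), 8 (33) are within range.

11, 5, 6, 8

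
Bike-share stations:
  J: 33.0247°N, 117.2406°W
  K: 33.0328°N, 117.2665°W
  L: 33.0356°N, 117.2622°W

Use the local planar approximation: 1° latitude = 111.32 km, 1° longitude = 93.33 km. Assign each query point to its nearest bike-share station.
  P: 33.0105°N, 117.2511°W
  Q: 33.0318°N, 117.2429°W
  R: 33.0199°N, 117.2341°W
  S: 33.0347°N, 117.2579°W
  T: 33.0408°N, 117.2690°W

P→J; Q→J; R→J; S→L; T→L

P at 33.0105°N, 117.2511°W:
  J: √((0.0142·111.32)² + (0.0105·93.33)²) = √(2.498752 + 0.960331) = 1.8599 km
  K: √((0.0223·111.32)² + (-0.0154·93.33)²) = √(6.162488 + 2.065780) = 2.8685 km
  L: √((0.0251·111.32)² + (-0.0111·93.33)²) = √(7.807174 + 1.073219) = 2.9800 km
  → nearest: J (1.8599 km)
Q at 33.0318°N, 117.2429°W:
  J: √((-0.0071·111.32)² + (0.0023·93.33)²) = √(0.624688 + 0.046078) = 0.8190 km
  K: √((0.0010·111.32)² + (-0.0236·93.33)²) = √(0.012392 + 4.851394) = 2.2054 km
  L: √((0.0038·111.32)² + (-0.0193·93.33)²) = √(0.178943 + 3.244570) = 1.8503 km
  → nearest: J (0.8190 km)
R at 33.0199°N, 117.2341°W:
  J: √((0.0048·111.32)² + (-0.0065·93.33)²) = √(0.285515 + 0.368018) = 0.8084 km
  K: √((0.0129·111.32)² + (-0.0324·93.33)²) = √(2.062176 + 9.143923) = 3.3476 km
  L: √((0.0157·111.32)² + (-0.0281·93.33)²) = √(3.054539 + 6.877889) = 3.1516 km
  → nearest: J (0.8084 km)
S at 33.0347°N, 117.2579°W:
  J: √((-0.0100·111.32)² + (0.0173·93.33)²) = √(1.239214 + 2.606962) = 1.9612 km
  K: √((-0.0019·111.32)² + (-0.0086·93.33)²) = √(0.044736 + 0.644228) = 0.8300 km
  L: √((0.0009·111.32)² + (-0.0043·93.33)²) = √(0.010038 + 0.161057) = 0.4136 km
  → nearest: L (0.4136 km)
T at 33.0408°N, 117.2690°W:
  J: √((-0.0161·111.32)² + (0.0284·93.33)²) = √(3.212167 + 7.025532) = 3.1996 km
  K: √((-0.0080·111.32)² + (0.0025·93.33)²) = √(0.793097 + 0.054441) = 0.9206 km
  L: √((-0.0052·111.32)² + (0.0068·93.33)²) = √(0.335084 + 0.402773) = 0.8590 km
  → nearest: L (0.8590 km)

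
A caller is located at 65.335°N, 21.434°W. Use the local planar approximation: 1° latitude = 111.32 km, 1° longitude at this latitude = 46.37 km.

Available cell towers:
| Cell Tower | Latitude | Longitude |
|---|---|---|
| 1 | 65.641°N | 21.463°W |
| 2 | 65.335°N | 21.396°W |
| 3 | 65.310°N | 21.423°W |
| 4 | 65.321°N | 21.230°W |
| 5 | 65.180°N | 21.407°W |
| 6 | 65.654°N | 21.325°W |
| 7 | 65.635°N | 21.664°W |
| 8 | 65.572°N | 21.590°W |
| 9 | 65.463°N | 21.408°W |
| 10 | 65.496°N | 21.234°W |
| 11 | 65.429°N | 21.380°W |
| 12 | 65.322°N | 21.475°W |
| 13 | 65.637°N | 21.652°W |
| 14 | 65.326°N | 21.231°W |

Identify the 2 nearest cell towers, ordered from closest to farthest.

2, 12

Distances from 65.335°N, 21.434°W:
1: √((0.306·111.32)² + (-0.029·46.37)²) = √(1160.35065 + 1.80830) = 34.090 km
2: √((0.000·111.32)² + (0.038·46.37)²) = √(0.00000 + 3.10486) = 1.762 km
3: √((-0.025·111.32)² + (0.011·46.37)²) = √(7.74509 + 0.26017) = 2.829 km
4: √((-0.014·111.32)² + (0.204·46.37)²) = √(2.42886 + 89.48176) = 9.587 km
5: √((-0.155·111.32)² + (0.027·46.37)²) = √(297.72122 + 1.56748) = 17.300 km
6: √((0.319·111.32)² + (0.109·46.37)²) = √(1261.03680 + 25.54625) = 35.869 km
7: √((0.300·111.32)² + (-0.230·46.37)²) = √(1115.29282 + 113.74436) = 35.058 km
8: √((0.237·111.32)² + (-0.156·46.37)²) = √(696.05425 + 52.32671) = 27.357 km
9: √((0.128·111.32)² + (0.026·46.37)²) = √(203.03286 + 1.45352) = 14.300 km
10: √((0.161·111.32)² + (0.200·46.37)²) = √(321.21672 + 86.00708) = 20.180 km
11: √((0.094·111.32)² + (0.054·46.37)²) = √(109.49697 + 6.26992) = 10.760 km
12: √((-0.013·111.32)² + (-0.041·46.37)²) = √(2.09427 + 3.61445) = 2.389 km
13: √((0.302·111.32)² + (-0.218·46.37)²) = √(1130.21296 + 102.18501) = 35.106 km
14: √((-0.009·111.32)² + (0.203·46.37)²) = √(1.00376 + 88.60664) = 9.466 km
Sorted: 2 (1.762 km) < 12 (2.389 km) < 3 (2.829 km) < 14 (9.466 km) < …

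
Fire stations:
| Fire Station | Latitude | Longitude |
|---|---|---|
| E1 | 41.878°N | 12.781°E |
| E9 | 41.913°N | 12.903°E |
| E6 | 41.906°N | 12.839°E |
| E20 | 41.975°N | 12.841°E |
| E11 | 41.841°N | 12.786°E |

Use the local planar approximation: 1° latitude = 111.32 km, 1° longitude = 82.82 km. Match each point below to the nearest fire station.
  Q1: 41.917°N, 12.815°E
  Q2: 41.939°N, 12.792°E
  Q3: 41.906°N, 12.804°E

Q1→E6; Q2→E6; Q3→E6

Q1 at 41.917°N, 12.815°E:
  E1: √((-0.039·111.32)² + (-0.034·82.82)²) = √(18.84845 + 7.92918) = 5.175 km
  E9: √((-0.004·111.32)² + (0.088·82.82)²) = √(0.19827 + 53.11728) = 7.302 km
  E6: √((-0.011·111.32)² + (0.024·82.82)²) = √(1.49945 + 3.95087) = 2.335 km
  E20: √((0.058·111.32)² + (0.026·82.82)²) = √(41.68717 + 4.63679) = 6.806 km
  E11: √((-0.076·111.32)² + (-0.029·82.82)²) = √(71.57701 + 5.76855) = 8.795 km
  → nearest: E6 (2.335 km)
Q2 at 41.939°N, 12.792°E:
  E1: √((-0.061·111.32)² + (-0.011·82.82)²) = √(46.11116 + 0.82996) = 6.851 km
  E9: √((-0.026·111.32)² + (0.111·82.82)²) = √(8.37709 + 84.51162) = 9.638 km
  E6: √((-0.033·111.32)² + (0.047·82.82)²) = √(13.49504 + 15.15187) = 5.352 km
  E20: √((0.036·111.32)² + (0.049·82.82)²) = √(16.06022 + 16.46882) = 5.703 km
  E11: √((-0.098·111.32)² + (-0.006·82.82)²) = √(119.01414 + 0.24693) = 10.921 km
  → nearest: E6 (5.352 km)
Q3 at 41.906°N, 12.804°E:
  E1: √((-0.028·111.32)² + (-0.023·82.82)²) = √(9.71544 + 3.62849) = 3.653 km
  E9: √((0.007·111.32)² + (0.099·82.82)²) = √(0.60721 + 67.22655) = 8.236 km
  E6: √((0.000·111.32)² + (0.035·82.82)²) = √(0.00000 + 8.40246) = 2.899 km
  E20: √((0.069·111.32)² + (0.037·82.82)²) = √(58.99899 + 9.39018) = 8.270 km
  E11: √((-0.065·111.32)² + (-0.018·82.82)²) = √(52.35680 + 2.22237) = 7.388 km
  → nearest: E6 (2.899 km)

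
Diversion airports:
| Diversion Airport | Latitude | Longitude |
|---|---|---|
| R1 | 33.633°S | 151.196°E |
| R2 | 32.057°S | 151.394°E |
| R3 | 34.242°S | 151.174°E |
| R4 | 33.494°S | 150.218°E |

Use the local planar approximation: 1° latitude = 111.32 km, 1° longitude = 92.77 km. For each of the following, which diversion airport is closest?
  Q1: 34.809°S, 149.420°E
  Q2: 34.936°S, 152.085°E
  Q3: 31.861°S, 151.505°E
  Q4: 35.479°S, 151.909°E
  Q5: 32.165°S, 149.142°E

Q1 at 34.809°S, 149.420°E:
  R1: √((1.176·111.32)² + (1.776·92.77)²) = √(17138.03553 + 27145.69943) = 210.437 km
  R2: √((2.752·111.32)² + (1.974·92.77)²) = √(93851.94003 + 33535.85706) = 356.914 km
  R3: √((0.567·111.32)² + (1.754·92.77)²) = √(3983.93747 + 26477.33628) = 174.532 km
  R4: √((1.315·111.32)² + (0.798·92.77)²) = √(21428.80244 + 5480.50901) = 164.041 km
  → nearest: R4 (164.041 km)
Q2 at 34.936°S, 152.085°E:
  R1: √((1.303·111.32)² + (-0.889·92.77)²) = √(21039.49090 + 6801.71820) = 166.857 km
  R2: √((2.879·111.32)² + (-0.691·92.77)²) = √(102714.01957 + 4109.33179) = 326.838 km
  R3: √((0.694·111.32)² + (-0.911·92.77)²) = √(5968.50190 + 7142.52661) = 114.503 km
  R4: √((1.442·111.32)² + (-1.867·92.77)²) = √(25767.77479 + 29998.79078) = 236.149 km
  → nearest: R3 (114.503 km)
Q3 at 31.861°S, 151.505°E:
  R1: √((-1.772·111.32)² + (-0.309·92.77)²) = √(38911.12886 + 821.73554) = 199.331 km
  R2: √((-0.196·111.32)² + (-0.111·92.77)²) = √(476.05654 + 106.03789) = 24.127 km
  R3: √((-2.381·111.32)² + (-0.331·92.77)²) = √(70253.05040 + 942.91187) = 266.826 km
  R4: √((-1.633·111.32)² + (-1.287·92.77)²) = √(33045.98982 + 14255.16364) = 217.488 km
  → nearest: R2 (24.127 km)
Q4 at 35.479°S, 151.909°E:
  R1: √((1.846·111.32)² + (-0.713·92.77)²) = √(42228.90193 + 4375.16235) = 215.880 km
  R2: √((3.422·111.32)² + (-0.515·92.77)²) = √(145113.02844 + 2282.59873) = 383.921 km
  R3: √((1.237·111.32)² + (-0.735·92.77)²) = √(18962.07214 + 4649.32378) = 153.660 km
  R4: √((1.985·111.32)² + (-1.691·92.77)²) = √(48827.82929 + 24609.47384) = 270.993 km
  → nearest: R3 (153.660 km)
Q5 at 32.165°S, 149.142°E:
  R1: √((-1.468·111.32)² + (2.054·92.77)²) = √(26705.36428 + 36309.14244) = 251.027 km
  R2: √((0.108·111.32)² + (2.252·92.77)²) = √(144.54195 + 43646.74744) = 209.264 km
  R3: √((-2.077·111.32)² + (2.032·92.77)²) = √(53458.82247 + 35535.50735) = 298.319 km
  R4: √((-1.329·111.32)² + (1.076·92.77)²) = √(21887.50998 + 9964.13621) = 178.470 km
  → nearest: R4 (178.470 km)

Q1→R4; Q2→R3; Q3→R2; Q4→R3; Q5→R4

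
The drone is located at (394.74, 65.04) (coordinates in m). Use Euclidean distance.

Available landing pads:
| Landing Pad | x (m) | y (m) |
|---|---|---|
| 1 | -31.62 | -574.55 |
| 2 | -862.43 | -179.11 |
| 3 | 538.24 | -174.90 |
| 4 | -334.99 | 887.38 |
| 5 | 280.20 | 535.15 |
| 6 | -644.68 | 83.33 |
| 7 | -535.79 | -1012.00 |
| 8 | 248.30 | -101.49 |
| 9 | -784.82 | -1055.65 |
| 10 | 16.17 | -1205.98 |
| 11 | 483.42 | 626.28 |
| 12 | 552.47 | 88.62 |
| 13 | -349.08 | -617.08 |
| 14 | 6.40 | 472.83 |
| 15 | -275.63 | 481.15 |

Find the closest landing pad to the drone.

Distances from (394.74, 65.04):
1: 768.67 m
2: 1280.66 m
3: 279.58 m
4: 1099.43 m
5: 483.86 m
6: 1039.58 m
7: 1423.34 m
8: 221.76 m
9: 1627.05 m
10: 1326.20 m
11: 568.20 m
12: 159.48 m
13: 1009.24 m
14: 563.12 m
15: 789.01 m
Minimum: 12 at 159.48 m.

12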